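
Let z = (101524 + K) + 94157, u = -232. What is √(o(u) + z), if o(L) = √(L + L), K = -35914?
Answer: √(159767 + 4*I*√29) ≈ 399.71 + 0.027*I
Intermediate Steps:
o(L) = √2*√L (o(L) = √(2*L) = √2*√L)
z = 159767 (z = (101524 - 35914) + 94157 = 65610 + 94157 = 159767)
√(o(u) + z) = √(√2*√(-232) + 159767) = √(√2*(2*I*√58) + 159767) = √(4*I*√29 + 159767) = √(159767 + 4*I*√29)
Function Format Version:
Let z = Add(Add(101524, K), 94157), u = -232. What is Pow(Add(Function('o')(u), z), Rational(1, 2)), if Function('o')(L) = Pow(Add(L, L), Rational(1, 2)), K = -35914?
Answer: Pow(Add(159767, Mul(4, I, Pow(29, Rational(1, 2)))), Rational(1, 2)) ≈ Add(399.71, Mul(0.027, I))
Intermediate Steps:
Function('o')(L) = Mul(Pow(2, Rational(1, 2)), Pow(L, Rational(1, 2))) (Function('o')(L) = Pow(Mul(2, L), Rational(1, 2)) = Mul(Pow(2, Rational(1, 2)), Pow(L, Rational(1, 2))))
z = 159767 (z = Add(Add(101524, -35914), 94157) = Add(65610, 94157) = 159767)
Pow(Add(Function('o')(u), z), Rational(1, 2)) = Pow(Add(Mul(Pow(2, Rational(1, 2)), Pow(-232, Rational(1, 2))), 159767), Rational(1, 2)) = Pow(Add(Mul(Pow(2, Rational(1, 2)), Mul(2, I, Pow(58, Rational(1, 2)))), 159767), Rational(1, 2)) = Pow(Add(Mul(4, I, Pow(29, Rational(1, 2))), 159767), Rational(1, 2)) = Pow(Add(159767, Mul(4, I, Pow(29, Rational(1, 2)))), Rational(1, 2))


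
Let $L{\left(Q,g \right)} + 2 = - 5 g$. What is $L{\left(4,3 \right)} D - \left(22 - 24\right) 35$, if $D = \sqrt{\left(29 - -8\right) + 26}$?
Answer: $70 - 51 \sqrt{7} \approx -64.933$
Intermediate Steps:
$L{\left(Q,g \right)} = -2 - 5 g$
$D = 3 \sqrt{7}$ ($D = \sqrt{\left(29 + 8\right) + 26} = \sqrt{37 + 26} = \sqrt{63} = 3 \sqrt{7} \approx 7.9373$)
$L{\left(4,3 \right)} D - \left(22 - 24\right) 35 = \left(-2 - 15\right) 3 \sqrt{7} - \left(22 - 24\right) 35 = \left(-2 - 15\right) 3 \sqrt{7} - \left(-2\right) 35 = - 17 \cdot 3 \sqrt{7} - -70 = - 51 \sqrt{7} + 70 = 70 - 51 \sqrt{7}$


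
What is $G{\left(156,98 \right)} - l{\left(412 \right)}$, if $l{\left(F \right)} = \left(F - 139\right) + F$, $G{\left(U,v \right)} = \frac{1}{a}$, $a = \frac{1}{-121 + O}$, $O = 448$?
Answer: $-358$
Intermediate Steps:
$a = \frac{1}{327}$ ($a = \frac{1}{-121 + 448} = \frac{1}{327} \approx 0.0030581$)
$G{\left(U,v \right)} = 327$ ($G{\left(U,v \right)} = \frac{1}{\frac{1}{327}} = 327$)
$l{\left(F \right)} = -139 + 2 F$ ($l{\left(F \right)} = \left(-139 + F\right) + F = -139 + 2 F$)
$G{\left(156,98 \right)} - l{\left(412 \right)} = 327 - \left(-139 + 2 \cdot 412\right) = 327 - \left(-139 + 824\right) = 327 - 685 = -358$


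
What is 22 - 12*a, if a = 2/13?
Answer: 262/13 ≈ 20.154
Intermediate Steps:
a = 2/13 (a = 2*(1/13) = 2/13 ≈ 0.15385)
22 - 12*a = 22 - 12*2/13 = 22 - 24/13 = 262/13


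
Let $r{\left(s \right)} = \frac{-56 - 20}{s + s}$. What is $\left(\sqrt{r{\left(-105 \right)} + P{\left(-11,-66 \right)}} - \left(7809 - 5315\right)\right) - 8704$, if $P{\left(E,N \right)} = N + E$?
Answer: $-11198 + \frac{i \sqrt{844935}}{105} \approx -11198.0 + 8.7543 i$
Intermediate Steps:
$P{\left(E,N \right)} = E + N$
$r{\left(s \right)} = - \frac{38}{s}$ ($r{\left(s \right)} = - \frac{76}{2 s} = - 76 \frac{1}{2 s} = - \frac{38}{s}$)
$\left(\sqrt{r{\left(-105 \right)} + P{\left(-11,-66 \right)}} - \left(7809 - 5315\right)\right) - 8704 = \left(\sqrt{- \frac{38}{-105} - 77} - \left(7809 - 5315\right)\right) - 8704 = \left(\sqrt{\left(-38\right) \left(- \frac{1}{105}\right) - 77} - 2494\right) - 8704 = \left(\sqrt{\frac{38}{105} - 77} - 2494\right) - 8704 = \left(\sqrt{- \frac{8047}{105}} - 2494\right) - 8704 = \left(\frac{i \sqrt{844935}}{105} - 2494\right) - 8704 = \left(-2494 + \frac{i \sqrt{844935}}{105}\right) - 8704 = -11198 + \frac{i \sqrt{844935}}{105}$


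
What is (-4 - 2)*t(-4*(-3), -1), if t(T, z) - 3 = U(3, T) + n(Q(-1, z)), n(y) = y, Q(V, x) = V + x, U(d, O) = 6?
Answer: -42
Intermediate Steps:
t(T, z) = 8 + z (t(T, z) = 3 + (6 + (-1 + z)) = 3 + (5 + z) = 8 + z)
(-4 - 2)*t(-4*(-3), -1) = (-4 - 2)*(8 - 1) = -6*7 = -42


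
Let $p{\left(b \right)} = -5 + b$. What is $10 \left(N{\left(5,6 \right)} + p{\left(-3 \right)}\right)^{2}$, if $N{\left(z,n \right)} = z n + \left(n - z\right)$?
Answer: $5290$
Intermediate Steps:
$N{\left(z,n \right)} = n - z + n z$ ($N{\left(z,n \right)} = n z + \left(n - z\right) = n - z + n z$)
$10 \left(N{\left(5,6 \right)} + p{\left(-3 \right)}\right)^{2} = 10 \left(\left(6 - 5 + 6 \cdot 5\right) - 8\right)^{2} = 10 \left(\left(6 - 5 + 30\right) - 8\right)^{2} = 10 \left(31 - 8\right)^{2} = 10 \cdot 23^{2} = 10 \cdot 529 = 5290$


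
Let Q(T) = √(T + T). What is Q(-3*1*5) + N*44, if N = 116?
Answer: 5104 + I*√30 ≈ 5104.0 + 5.4772*I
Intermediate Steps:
Q(T) = √2*√T (Q(T) = √(2*T) = √2*√T)
Q(-3*1*5) + N*44 = √2*√(-3*1*5) + 116*44 = √2*√(-3*5) + 5104 = √2*√(-15) + 5104 = √2*(I*√15) + 5104 = I*√30 + 5104 = 5104 + I*√30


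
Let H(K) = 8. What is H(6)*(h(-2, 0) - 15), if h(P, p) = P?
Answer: -136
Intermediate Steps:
H(6)*(h(-2, 0) - 15) = 8*(-2 - 15) = 8*(-17) = -136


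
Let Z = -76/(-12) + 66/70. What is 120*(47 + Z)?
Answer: 45592/7 ≈ 6513.1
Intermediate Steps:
Z = 764/105 (Z = -76*(-1/12) + 66*(1/70) = 19/3 + 33/35 = 764/105 ≈ 7.2762)
120*(47 + Z) = 120*(47 + 764/105) = 120*(5699/105) = 45592/7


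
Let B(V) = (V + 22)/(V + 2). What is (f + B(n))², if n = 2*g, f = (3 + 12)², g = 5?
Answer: 466489/9 ≈ 51832.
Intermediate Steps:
f = 225 (f = 15² = 225)
n = 10 (n = 2*5 = 10)
B(V) = (22 + V)/(2 + V)
(f + B(n))² = (225 + (22 + 10)/(2 + 10))² = (225 + 32/12)² = (225 + (1/12)*32)² = (225 + 8/3)² = (683/3)² = 466489/9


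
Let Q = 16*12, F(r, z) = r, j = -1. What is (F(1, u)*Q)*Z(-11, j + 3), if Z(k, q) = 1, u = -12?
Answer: 192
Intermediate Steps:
Q = 192
(F(1, u)*Q)*Z(-11, j + 3) = (1*192)*1 = 192*1 = 192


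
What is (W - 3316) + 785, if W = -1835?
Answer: -4366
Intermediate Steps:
(W - 3316) + 785 = (-1835 - 3316) + 785 = -5151 + 785 = -4366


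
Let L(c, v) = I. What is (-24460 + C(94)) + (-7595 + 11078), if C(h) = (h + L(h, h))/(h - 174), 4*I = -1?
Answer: -1342603/64 ≈ -20978.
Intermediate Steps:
I = -¼ (I = (¼)*(-1) = -¼ ≈ -0.25000)
L(c, v) = -¼
C(h) = (-¼ + h)/(-174 + h) (C(h) = (h - ¼)/(h - 174) = (-¼ + h)/(-174 + h))
(-24460 + C(94)) + (-7595 + 11078) = (-24460 + (-¼ + 94)/(-174 + 94)) + (-7595 + 11078) = (-24460 + (375/4)/(-80)) + 3483 = (-24460 - 1/80*375/4) + 3483 = (-24460 - 75/64) + 3483 = -1565515/64 + 3483 = -1342603/64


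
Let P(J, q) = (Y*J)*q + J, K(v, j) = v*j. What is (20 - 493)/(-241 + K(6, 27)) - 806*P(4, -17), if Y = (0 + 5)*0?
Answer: -254223/79 ≈ -3218.0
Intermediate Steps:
Y = 0 (Y = 5*0 = 0)
K(v, j) = j*v
P(J, q) = J (P(J, q) = (0*J)*q + J = 0*q + J = 0 + J = J)
(20 - 493)/(-241 + K(6, 27)) - 806*P(4, -17) = (20 - 493)/(-241 + 27*6) - 806*4 = -473/(-241 + 162) - 3224 = -473/(-79) - 3224 = -473*(-1/79) - 3224 = 473/79 - 3224 = -254223/79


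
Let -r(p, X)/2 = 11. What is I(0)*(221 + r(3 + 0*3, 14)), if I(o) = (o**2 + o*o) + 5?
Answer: 995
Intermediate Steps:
I(o) = 5 + 2*o**2 (I(o) = (o**2 + o**2) + 5 = 2*o**2 + 5 = 5 + 2*o**2)
r(p, X) = -22 (r(p, X) = -2*11 = -22)
I(0)*(221 + r(3 + 0*3, 14)) = (5 + 2*0**2)*(221 - 22) = (5 + 2*0)*199 = (5 + 0)*199 = 5*199 = 995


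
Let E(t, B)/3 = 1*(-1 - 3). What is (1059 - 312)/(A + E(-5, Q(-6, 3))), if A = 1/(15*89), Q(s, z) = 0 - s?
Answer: -12015/193 ≈ -62.254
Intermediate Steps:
Q(s, z) = -s
E(t, B) = -12 (E(t, B) = 3*(1*(-1 - 3)) = 3*(1*(-4)) = 3*(-4) = -12)
A = 1/1335 ≈ 0.00074906
(1059 - 312)/(A + E(-5, Q(-6, 3))) = (1059 - 312)/(1/1335 - 12) = 747/(-16019/1335) = 747*(-1335/16019) = -12015/193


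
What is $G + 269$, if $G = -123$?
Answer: $146$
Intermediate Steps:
$G + 269 = -123 + 269 = 146$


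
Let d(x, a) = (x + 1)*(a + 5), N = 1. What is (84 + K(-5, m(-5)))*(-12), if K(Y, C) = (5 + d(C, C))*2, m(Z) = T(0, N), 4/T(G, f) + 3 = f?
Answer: -1056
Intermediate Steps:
T(G, f) = 4/(-3 + f)
d(x, a) = (1 + x)*(5 + a)
m(Z) = -2 (m(Z) = 4/(-3 + 1) = 4/(-2) = 4*(-½) = -2)
K(Y, C) = 20 + 2*C² + 12*C (K(Y, C) = (5 + (5 + C + 5*C + C*C))*2 = (5 + (5 + C + 5*C + C²))*2 = (5 + (5 + C² + 6*C))*2 = (10 + C² + 6*C)*2 = 20 + 2*C² + 12*C)
(84 + K(-5, m(-5)))*(-12) = (84 + (20 + 2*(-2)² + 12*(-2)))*(-12) = (84 + (20 + 2*4 - 24))*(-12) = (84 + (20 + 8 - 24))*(-12) = (84 + 4)*(-12) = 88*(-12) = -1056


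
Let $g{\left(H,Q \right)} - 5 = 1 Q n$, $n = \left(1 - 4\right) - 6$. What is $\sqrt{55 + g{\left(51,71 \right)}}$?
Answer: $i \sqrt{579} \approx 24.062 i$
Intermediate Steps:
$n = -9$ ($n = -3 - 6 = -9$)
$g{\left(H,Q \right)} = 5 - 9 Q$ ($g{\left(H,Q \right)} = 5 + 1 Q \left(-9\right) = 5 + Q \left(-9\right) = 5 - 9 Q$)
$\sqrt{55 + g{\left(51,71 \right)}} = \sqrt{55 + \left(5 - 639\right)} = \sqrt{55 - 634} = \sqrt{-579} = i \sqrt{579}$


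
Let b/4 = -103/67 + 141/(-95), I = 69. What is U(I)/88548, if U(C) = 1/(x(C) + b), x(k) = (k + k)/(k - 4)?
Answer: -16549/14599617144 ≈ -1.1335e-6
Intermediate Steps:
x(k) = 2*k/(-4 + k) (x(k) = (2*k)/(-4 + k) = 2*k/(-4 + k))
b = -76928/6365 (b = 4*(-103/67 + 141/(-95)) = 4*(-103*1/67 + 141*(-1/95)) = 4*(-103/67 - 141/95) = 4*(-19232/6365) = -76928/6365 ≈ -12.086)
U(C) = 1/(-76928/6365 + 2*C/(-4 + C)) (U(C) = 1/(2*C/(-4 + C) - 76928/6365) = 1/(-76928/6365 + 2*C/(-4 + C)))
U(I)/88548 = (6365*(-4 + 69)/(2*(153856 - 32099*69)))/88548 = ((6365/2)*65/(153856 - 2214831))*(1/88548) = ((6365/2)*65/(-2060975))*(1/88548) = ((6365/2)*(-1/2060975)*65)*(1/88548) = -16549/164878*1/88548 = -16549/14599617144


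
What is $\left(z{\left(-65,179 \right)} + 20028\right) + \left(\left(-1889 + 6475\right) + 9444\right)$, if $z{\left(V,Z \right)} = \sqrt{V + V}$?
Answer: $34058 + i \sqrt{130} \approx 34058.0 + 11.402 i$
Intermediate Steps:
$z{\left(V,Z \right)} = \sqrt{2} \sqrt{V}$ ($z{\left(V,Z \right)} = \sqrt{2 V} = \sqrt{2} \sqrt{V}$)
$\left(z{\left(-65,179 \right)} + 20028\right) + \left(\left(-1889 + 6475\right) + 9444\right) = \left(\sqrt{2} \sqrt{-65} + 20028\right) + \left(\left(-1889 + 6475\right) + 9444\right) = \left(\sqrt{2} i \sqrt{65} + 20028\right) + \left(4586 + 9444\right) = \left(i \sqrt{130} + 20028\right) + 14030 = \left(20028 + i \sqrt{130}\right) + 14030 = 34058 + i \sqrt{130}$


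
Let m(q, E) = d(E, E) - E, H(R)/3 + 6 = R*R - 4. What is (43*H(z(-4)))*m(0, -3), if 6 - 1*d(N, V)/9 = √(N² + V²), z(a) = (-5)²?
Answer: 4522095 - 2142045*√2 ≈ 1.4928e+6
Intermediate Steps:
z(a) = 25
H(R) = -30 + 3*R² (H(R) = -18 + 3*(R*R - 4) = -18 + 3*(R² - 4) = -18 + 3*(-4 + R²) = -18 + (-12 + 3*R²) = -30 + 3*R²)
d(N, V) = 54 - 9*√(N² + V²)
m(q, E) = 54 - E - 9*√2*√(E²) (m(q, E) = (54 - 9*√(E² + E²)) - E = (54 - 9*√2*√(E²)) - E = 54 - E - 9*√2*√(E²))
(43*H(z(-4)))*m(0, -3) = (43*(-30 + 3*25²))*(54 - 1*(-3) - 9*√2*√((-3)²)) = (43*(-30 + 3*625))*(54 + 3 - 9*√2*√9) = (43*(-30 + 1875))*(54 + 3 - 9*√2*3) = (43*1845)*(54 + 3 - 27*√2) = 79335*(57 - 27*√2) = 4522095 - 2142045*√2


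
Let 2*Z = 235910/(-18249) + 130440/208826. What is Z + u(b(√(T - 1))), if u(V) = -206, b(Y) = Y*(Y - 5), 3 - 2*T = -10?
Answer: -404240099947/1905432837 ≈ -212.15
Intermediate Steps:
T = 13/2 (T = 3/2 - ½*(-10) = 3/2 + 5 = 13/2 ≈ 6.5000)
b(Y) = Y*(-5 + Y)
Z = -11720935525/1905432837 (Z = (235910/(-18249) + 130440/208826)/2 = (235910*(-1/18249) + 130440*(1/208826))/2 = (-235910/18249 + 65220/104413)/2 = (½)*(-23441871050/1905432837) = -11720935525/1905432837 ≈ -6.1513)
Z + u(b(√(T - 1))) = -11720935525/1905432837 - 206 = -404240099947/1905432837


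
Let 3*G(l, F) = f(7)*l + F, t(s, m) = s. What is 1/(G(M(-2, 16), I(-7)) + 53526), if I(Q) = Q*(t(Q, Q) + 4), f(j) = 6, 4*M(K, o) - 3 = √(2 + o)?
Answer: 214138/11463770743 - 6*√2/11463770743 ≈ 1.8679e-5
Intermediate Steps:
M(K, o) = ¾ + √(2 + o)/4
I(Q) = Q*(4 + Q) (I(Q) = Q*(Q + 4) = Q*(4 + Q))
G(l, F) = 2*l + F/3 (G(l, F) = (6*l + F)/3 = (F + 6*l)/3 = 2*l + F/3)
1/(G(M(-2, 16), I(-7)) + 53526) = 1/((2*(¾ + √(2 + 16)/4) + (-7*(4 - 7))/3) + 53526) = 1/((2*(¾ + √18/4) + (-7*(-3))/3) + 53526) = 1/((2*(¾ + (3*√2)/4) + (⅓)*21) + 53526) = 1/((2*(¾ + 3*√2/4) + 7) + 53526) = 1/(((3/2 + 3*√2/2) + 7) + 53526) = 1/((17/2 + 3*√2/2) + 53526) = 1/(107069/2 + 3*√2/2)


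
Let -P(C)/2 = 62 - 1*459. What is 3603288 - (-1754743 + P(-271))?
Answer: 5357237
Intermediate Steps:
P(C) = 794 (P(C) = -2*(62 - 1*459) = -2*(62 - 459) = -2*(-397) = 794)
3603288 - (-1754743 + P(-271)) = 3603288 - (-1754743 + 794) = 3603288 - 1*(-1753949) = 3603288 + 1753949 = 5357237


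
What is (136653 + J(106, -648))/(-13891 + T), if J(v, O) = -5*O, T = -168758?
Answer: -46631/60883 ≈ -0.76591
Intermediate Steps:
(136653 + J(106, -648))/(-13891 + T) = (136653 - 5*(-648))/(-13891 - 168758) = (136653 + 3240)/(-182649) = 139893*(-1/182649) = -46631/60883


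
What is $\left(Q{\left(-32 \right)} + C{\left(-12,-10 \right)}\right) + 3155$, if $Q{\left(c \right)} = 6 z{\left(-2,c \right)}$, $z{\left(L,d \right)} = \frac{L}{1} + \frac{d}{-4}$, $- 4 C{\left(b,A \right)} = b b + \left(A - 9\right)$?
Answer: $\frac{12639}{4} \approx 3159.8$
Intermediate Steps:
$C{\left(b,A \right)} = \frac{9}{4} - \frac{A}{4} - \frac{b^{2}}{4}$ ($C{\left(b,A \right)} = - \frac{b b + \left(A - 9\right)}{4} = - \frac{b^{2} + \left(A - 9\right)}{4} = - \frac{b^{2} + \left(-9 + A\right)}{4} = - \frac{-9 + A + b^{2}}{4} = \frac{9}{4} - \frac{A}{4} - \frac{b^{2}}{4}$)
$z{\left(L,d \right)} = L - \frac{d}{4}$ ($z{\left(L,d \right)} = L 1 + d \left(- \frac{1}{4}\right) = L - \frac{d}{4}$)
$Q{\left(c \right)} = -12 - \frac{3 c}{2}$ ($Q{\left(c \right)} = 6 \left(-2 - \frac{c}{4}\right) = -12 - \frac{3 c}{2}$)
$\left(Q{\left(-32 \right)} + C{\left(-12,-10 \right)}\right) + 3155 = \left(\left(-12 - -48\right) - \left(- \frac{19}{4} + 36\right)\right) + 3155 = \left(\left(-12 + 48\right) + \left(\frac{9}{4} + \frac{5}{2} - 36\right)\right) + 3155 = \left(36 + \left(\frac{9}{4} + \frac{5}{2} - 36\right)\right) + 3155 = \left(36 - \frac{125}{4}\right) + 3155 = \frac{19}{4} + 3155 = \frac{12639}{4}$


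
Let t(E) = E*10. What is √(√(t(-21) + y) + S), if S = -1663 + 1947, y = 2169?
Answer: √(284 + √1959) ≈ 18.118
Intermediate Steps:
S = 284
t(E) = 10*E
√(√(t(-21) + y) + S) = √(√(10*(-21) + 2169) + 284) = √(√(-210 + 2169) + 284) = √(√1959 + 284) = √(284 + √1959)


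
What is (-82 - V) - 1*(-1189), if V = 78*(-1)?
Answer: 1185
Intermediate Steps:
V = -78
(-82 - V) - 1*(-1189) = (-82 - 1*(-78)) - 1*(-1189) = (-82 + 78) + 1189 = -4 + 1189 = 1185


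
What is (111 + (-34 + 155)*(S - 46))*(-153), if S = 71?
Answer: -479808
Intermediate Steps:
(111 + (-34 + 155)*(S - 46))*(-153) = (111 + (-34 + 155)*(71 - 46))*(-153) = (111 + 121*25)*(-153) = (111 + 3025)*(-153) = 3136*(-153) = -479808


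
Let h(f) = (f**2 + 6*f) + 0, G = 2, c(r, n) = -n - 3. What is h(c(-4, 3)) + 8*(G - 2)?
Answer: 0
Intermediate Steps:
c(r, n) = -3 - n
h(f) = f**2 + 6*f
h(c(-4, 3)) + 8*(G - 2) = (-3 - 1*3)*(6 + (-3 - 1*3)) + 8*(2 - 2) = (-3 - 3)*(6 + (-3 - 3)) + 8*0 = -6*(6 - 6) + 0 = -6*0 + 0 = 0 + 0 = 0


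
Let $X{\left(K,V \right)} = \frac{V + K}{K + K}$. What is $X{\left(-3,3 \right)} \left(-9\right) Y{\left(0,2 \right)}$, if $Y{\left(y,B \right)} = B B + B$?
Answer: $0$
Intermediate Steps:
$X{\left(K,V \right)} = \frac{K + V}{2 K}$
$Y{\left(y,B \right)} = B + B^{2}$ ($Y{\left(y,B \right)} = B^{2} + B = B + B^{2}$)
$X{\left(-3,3 \right)} \left(-9\right) Y{\left(0,2 \right)} = \frac{-3 + 3}{2 \left(-3\right)} \left(-9\right) 2 \left(1 + 2\right) = \frac{1}{2} \left(- \frac{1}{3}\right) 0 \left(-9\right) 2 \cdot 3 = 0 \left(-9\right) 6 = 0 \cdot 6 = 0$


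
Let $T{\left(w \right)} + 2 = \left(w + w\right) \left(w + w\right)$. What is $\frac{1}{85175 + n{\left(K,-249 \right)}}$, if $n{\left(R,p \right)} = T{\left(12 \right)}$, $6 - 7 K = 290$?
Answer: $\frac{1}{85749} \approx 1.1662 \cdot 10^{-5}$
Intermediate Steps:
$K = - \frac{284}{7}$ ($K = \frac{6}{7} - \frac{290}{7} = - \frac{284}{7} \approx -40.571$)
$T{\left(w \right)} = -2 + 4 w^{2}$ ($T{\left(w \right)} = -2 + \left(w + w\right) \left(w + w\right) = -2 + 2 w 2 w = -2 + 4 w^{2}$)
$n{\left(R,p \right)} = 574$ ($n{\left(R,p \right)} = -2 + 4 \cdot 12^{2} = -2 + 4 \cdot 144 = -2 + 576 = 574$)
$\frac{1}{85175 + n{\left(K,-249 \right)}} = \frac{1}{85175 + 574} = \frac{1}{85749}$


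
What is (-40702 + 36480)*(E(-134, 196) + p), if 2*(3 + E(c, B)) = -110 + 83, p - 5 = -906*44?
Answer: 168354361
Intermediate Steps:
p = -39859 (p = 5 - 906*44 = 5 - 39864 = -39859)
E(c, B) = -33/2 (E(c, B) = -3 + (-110 + 83)/2 = -3 + (½)*(-27) = -3 - 27/2 = -33/2)
(-40702 + 36480)*(E(-134, 196) + p) = (-40702 + 36480)*(-33/2 - 39859) = -4222*(-79751/2) = 168354361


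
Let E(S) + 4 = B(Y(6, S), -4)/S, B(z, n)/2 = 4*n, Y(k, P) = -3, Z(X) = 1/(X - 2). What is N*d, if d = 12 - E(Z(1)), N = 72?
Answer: -1152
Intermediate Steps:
Z(X) = 1/(-2 + X)
B(z, n) = 8*n (B(z, n) = 2*(4*n) = 8*n)
E(S) = -4 - 32/S (E(S) = -4 + (8*(-4))/S = -4 - 32/S)
d = -16 (d = 12 - (-4 - 32/(1/(-2 + 1))) = 12 - (-4 - 32/(1/(-1))) = 12 - (-4 - 32/(-1)) = 12 - (-4 - 32*(-1)) = 12 - (-4 + 32) = 12 - 1*28 = 12 - 28 = -16)
N*d = 72*(-16) = -1152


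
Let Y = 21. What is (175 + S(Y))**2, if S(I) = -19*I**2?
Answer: 67305616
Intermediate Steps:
(175 + S(Y))**2 = (175 - 19*21**2)**2 = (175 - 19*441)**2 = (175 - 8379)**2 = (-8204)**2 = 67305616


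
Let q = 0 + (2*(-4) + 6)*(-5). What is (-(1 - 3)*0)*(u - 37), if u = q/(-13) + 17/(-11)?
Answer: 0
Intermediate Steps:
q = 10 (q = 0 + (-8 + 6)*(-5) = 0 - 2*(-5) = 0 + 10 = 10)
u = -331/143 (u = 10/(-13) + 17/(-11) = 10*(-1/13) + 17*(-1/11) = -10/13 - 17/11 = -331/143 ≈ -2.3147)
(-(1 - 3)*0)*(u - 37) = (-(1 - 3)*0)*(-331/143 - 37) = -(-2)*0*(-5622/143) = -1*0*(-5622/143) = 0*(-5622/143) = 0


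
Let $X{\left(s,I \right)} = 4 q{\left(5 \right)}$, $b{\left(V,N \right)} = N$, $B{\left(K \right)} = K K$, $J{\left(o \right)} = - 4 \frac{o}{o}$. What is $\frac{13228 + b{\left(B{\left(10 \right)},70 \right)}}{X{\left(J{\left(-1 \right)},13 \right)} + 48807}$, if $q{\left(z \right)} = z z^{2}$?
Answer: $\frac{13298}{49307} \approx 0.2697$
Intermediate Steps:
$q{\left(z \right)} = z^{3}$
$J{\left(o \right)} = -4$ ($J{\left(o \right)} = \left(-4\right) 1 = -4$)
$B{\left(K \right)} = K^{2}$
$X{\left(s,I \right)} = 500$ ($X{\left(s,I \right)} = 4 \cdot 5^{3} = 4 \cdot 125 = 500$)
$\frac{13228 + b{\left(B{\left(10 \right)},70 \right)}}{X{\left(J{\left(-1 \right)},13 \right)} + 48807} = \frac{13228 + 70}{500 + 48807} = \frac{13298}{49307}$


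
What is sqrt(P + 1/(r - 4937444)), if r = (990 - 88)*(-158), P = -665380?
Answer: I*sqrt(476966445073269110)/846660 ≈ 815.71*I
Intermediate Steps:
r = -142516 (r = 902*(-158) = -142516)
sqrt(P + 1/(r - 4937444)) = sqrt(-665380 + 1/(-142516 - 4937444)) = sqrt(-665380 + 1/(-5079960)) = sqrt(-665380 - 1/5079960) = sqrt(-3380103784801/5079960) = I*sqrt(476966445073269110)/846660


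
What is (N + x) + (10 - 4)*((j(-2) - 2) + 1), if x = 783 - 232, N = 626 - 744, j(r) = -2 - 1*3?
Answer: 397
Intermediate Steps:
j(r) = -5 (j(r) = -2 - 3 = -5)
N = -118
x = 551
(N + x) + (10 - 4)*((j(-2) - 2) + 1) = (-118 + 551) + (10 - 4)*((-5 - 2) + 1) = 433 + 6*(-7 + 1) = 433 + 6*(-6) = 433 - 36 = 397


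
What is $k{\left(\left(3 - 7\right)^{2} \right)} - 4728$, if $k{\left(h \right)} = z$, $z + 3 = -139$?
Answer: $-4870$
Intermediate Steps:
$z = -142$ ($z = -3 - 139 = -142$)
$k{\left(h \right)} = -142$
$k{\left(\left(3 - 7\right)^{2} \right)} - 4728 = -142 - 4728 = -4870$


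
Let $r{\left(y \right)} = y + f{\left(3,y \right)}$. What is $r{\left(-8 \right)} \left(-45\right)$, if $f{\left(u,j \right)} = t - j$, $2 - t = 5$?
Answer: $135$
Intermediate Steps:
$t = -3$ ($t = 2 - 5 = -3$)
$f{\left(u,j \right)} = -3 - j$
$r{\left(y \right)} = -3$ ($r{\left(y \right)} = y - \left(3 + y\right) = -3$)
$r{\left(-8 \right)} \left(-45\right) = \left(-3\right) \left(-45\right) = 135$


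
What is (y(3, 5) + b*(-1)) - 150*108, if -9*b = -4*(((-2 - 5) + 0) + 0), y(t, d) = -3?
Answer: -145799/9 ≈ -16200.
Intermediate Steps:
b = -28/9 (b = -(-4)*(((-2 - 5) + 0) + 0)/9 = -(-4)*((-7 + 0) + 0)/9 = -(-4)*(-7 + 0)/9 = -(-4)*(-7)/9 = -⅑*28 = -28/9 ≈ -3.1111)
(y(3, 5) + b*(-1)) - 150*108 = (-3 - 28/9*(-1)) - 150*108 = (-3 + 28/9) - 16200 = ⅑ - 16200 = -145799/9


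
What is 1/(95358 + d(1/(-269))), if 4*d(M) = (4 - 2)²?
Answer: 1/95359 ≈ 1.0487e-5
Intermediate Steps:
d(M) = 1 (d(M) = (4 - 2)²/4 = (¼)*2² = (¼)*4 = 1)
1/(95358 + d(1/(-269))) = 1/(95358 + 1) = 1/95359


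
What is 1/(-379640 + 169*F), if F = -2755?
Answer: -1/845235 ≈ -1.1831e-6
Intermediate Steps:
1/(-379640 + 169*F) = 1/(-379640 + 169*(-2755)) = 1/(-379640 - 465595) = 1/(-845235) = -1/845235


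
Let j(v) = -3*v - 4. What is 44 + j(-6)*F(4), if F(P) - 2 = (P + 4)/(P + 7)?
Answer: 904/11 ≈ 82.182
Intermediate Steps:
j(v) = -4 - 3*v
F(P) = 2 + (4 + P)/(7 + P) (F(P) = 2 + (P + 4)/(P + 7) = 2 + (4 + P)/(7 + P))
44 + j(-6)*F(4) = 44 + (-4 - 3*(-6))*(3*(6 + 4)/(7 + 4)) = 44 + (-4 + 18)*(3*10/11) = 44 + 14*(3*(1/11)*10) = 44 + 14*(30/11) = 44 + 420/11 = 904/11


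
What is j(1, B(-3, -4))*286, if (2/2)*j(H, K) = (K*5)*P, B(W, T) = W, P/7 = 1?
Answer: -30030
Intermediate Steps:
P = 7 (P = 7*1 = 7)
j(H, K) = 35*K (j(H, K) = (K*5)*7 = (5*K)*7 = 35*K)
j(1, B(-3, -4))*286 = (35*(-3))*286 = -105*286 = -30030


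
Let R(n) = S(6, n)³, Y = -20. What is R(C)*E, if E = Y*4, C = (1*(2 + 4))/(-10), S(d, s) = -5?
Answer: 10000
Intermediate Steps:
C = -⅗ (C = (1*6)*(-⅒) = 6*(-⅒) = -⅗ ≈ -0.60000)
R(n) = -125 (R(n) = (-5)³ = -125)
E = -80 (E = -20*4 = -80)
R(C)*E = -125*(-80) = 10000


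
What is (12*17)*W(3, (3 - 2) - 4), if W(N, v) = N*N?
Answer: 1836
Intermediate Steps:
W(N, v) = N²
(12*17)*W(3, (3 - 2) - 4) = (12*17)*3² = 204*9 = 1836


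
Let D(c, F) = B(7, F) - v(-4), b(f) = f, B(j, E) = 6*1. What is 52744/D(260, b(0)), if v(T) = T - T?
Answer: 26372/3 ≈ 8790.7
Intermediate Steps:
B(j, E) = 6
v(T) = 0
D(c, F) = 6 (D(c, F) = 6 - 1*0 = 6 + 0 = 6)
52744/D(260, b(0)) = 52744/6 = 52744*(⅙) = 26372/3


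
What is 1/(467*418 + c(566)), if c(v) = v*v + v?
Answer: 1/516128 ≈ 1.9375e-6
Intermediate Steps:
c(v) = v + v² (c(v) = v² + v = v + v²)
1/(467*418 + c(566)) = 1/(467*418 + 566*(1 + 566)) = 1/(195206 + 566*567) = 1/(195206 + 320922) = 1/516128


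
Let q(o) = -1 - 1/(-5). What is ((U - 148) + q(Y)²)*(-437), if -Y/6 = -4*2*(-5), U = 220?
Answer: -793592/25 ≈ -31744.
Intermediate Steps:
Y = -240 (Y = -6*(-4*2)*(-5) = -(-48)*(-5) = -6*40 = -240)
q(o) = -⅘ (q(o) = -1 - 1*(-⅕) = -1 + ⅕ = -⅘)
((U - 148) + q(Y)²)*(-437) = ((220 - 148) + (-⅘)²)*(-437) = (72 + 16/25)*(-437) = (1816/25)*(-437) = -793592/25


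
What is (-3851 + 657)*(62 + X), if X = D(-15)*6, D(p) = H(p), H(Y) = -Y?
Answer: -485488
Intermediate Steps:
D(p) = -p
X = 90 (X = -1*(-15)*6 = 15*6 = 90)
(-3851 + 657)*(62 + X) = (-3851 + 657)*(62 + 90) = -3194*152 = -485488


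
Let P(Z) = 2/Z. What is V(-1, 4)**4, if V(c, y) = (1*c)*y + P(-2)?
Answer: 625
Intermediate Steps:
V(c, y) = -1 + c*y (V(c, y) = (1*c)*y + 2/(-2) = c*y + 2*(-1/2) = c*y - 1 = -1 + c*y)
V(-1, 4)**4 = (-1 - 1*4)**4 = (-1 - 4)**4 = (-5)**4 = 625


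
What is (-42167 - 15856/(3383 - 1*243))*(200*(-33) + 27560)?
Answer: -138776407328/157 ≈ -8.8393e+8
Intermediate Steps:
(-42167 - 15856/(3383 - 1*243))*(200*(-33) + 27560) = (-42167 - 15856/(3383 - 243))*(-6600 + 27560) = (-42167 - 15856/3140)*20960 = (-42167 - 15856*1/3140)*20960 = (-42167 - 3964/785)*20960 = -33105059/785*20960 = -138776407328/157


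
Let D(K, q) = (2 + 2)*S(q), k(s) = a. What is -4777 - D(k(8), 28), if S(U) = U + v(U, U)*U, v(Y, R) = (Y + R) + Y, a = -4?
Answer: -14297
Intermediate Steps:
k(s) = -4
v(Y, R) = R + 2*Y (v(Y, R) = (R + Y) + Y = R + 2*Y)
S(U) = U + 3*U**2 (S(U) = U + (U + 2*U)*U = U + (3*U)*U = U + 3*U**2)
D(K, q) = 4*q*(1 + 3*q) (D(K, q) = (2 + 2)*(q*(1 + 3*q)) = 4*(q*(1 + 3*q)) = 4*q*(1 + 3*q))
-4777 - D(k(8), 28) = -4777 - 4*28*(1 + 3*28) = -4777 - 4*28*(1 + 84) = -4777 - 4*28*85 = -4777 - 1*9520 = -4777 - 9520 = -14297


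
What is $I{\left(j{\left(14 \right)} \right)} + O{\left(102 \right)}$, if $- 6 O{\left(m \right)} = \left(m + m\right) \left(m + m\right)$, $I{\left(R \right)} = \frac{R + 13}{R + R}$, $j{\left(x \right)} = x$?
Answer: $- \frac{194181}{28} \approx -6935.0$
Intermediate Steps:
$I{\left(R \right)} = \frac{13 + R}{2 R}$
$O{\left(m \right)} = - \frac{2 m^{2}}{3}$ ($O{\left(m \right)} = - \frac{\left(m + m\right) \left(m + m\right)}{6} = - \frac{2 m 2 m}{6} = - \frac{4 m^{2}}{6} = - \frac{2 m^{2}}{3}$)
$I{\left(j{\left(14 \right)} \right)} + O{\left(102 \right)} = \frac{13 + 14}{2 \cdot 14} - \frac{2 \cdot 102^{2}}{3} = \frac{1}{2} \cdot \frac{1}{14} \cdot 27 - 6936 = \frac{27}{28} - 6936 = - \frac{194181}{28}$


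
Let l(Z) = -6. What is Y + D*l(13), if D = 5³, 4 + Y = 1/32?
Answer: -24127/32 ≈ -753.97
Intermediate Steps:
Y = -127/32 (Y = -4 + 1/32 = -127/32 ≈ -3.9688)
D = 125
Y + D*l(13) = -127/32 + 125*(-6) = -127/32 - 750 = -24127/32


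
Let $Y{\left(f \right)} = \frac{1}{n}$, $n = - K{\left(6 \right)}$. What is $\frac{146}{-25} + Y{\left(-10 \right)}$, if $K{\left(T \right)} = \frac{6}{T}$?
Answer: $- \frac{171}{25} \approx -6.84$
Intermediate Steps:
$n = -1$ ($n = - \frac{6}{6} = \left(-1\right) 1 = -1$)
$Y{\left(f \right)} = -1$ ($Y{\left(f \right)} = \frac{1}{-1} = -1$)
$\frac{146}{-25} + Y{\left(-10 \right)} = \frac{146}{-25} - 1 = 146 \left(- \frac{1}{25}\right) - 1 = - \frac{146}{25} - 1 = - \frac{171}{25}$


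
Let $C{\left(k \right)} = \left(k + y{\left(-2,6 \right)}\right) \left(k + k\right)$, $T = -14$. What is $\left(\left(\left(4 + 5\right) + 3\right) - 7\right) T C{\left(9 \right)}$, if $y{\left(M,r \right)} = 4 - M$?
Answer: $-18900$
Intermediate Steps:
$C{\left(k \right)} = 2 k \left(6 + k\right)$ ($C{\left(k \right)} = \left(k + \left(4 - -2\right)\right) \left(k + k\right) = \left(k + \left(4 + 2\right)\right) 2 k = \left(k + 6\right) 2 k = \left(6 + k\right) 2 k = 2 k \left(6 + k\right)$)
$\left(\left(\left(4 + 5\right) + 3\right) - 7\right) T C{\left(9 \right)} = \left(\left(\left(4 + 5\right) + 3\right) - 7\right) \left(-14\right) 2 \cdot 9 \left(6 + 9\right) = \left(\left(9 + 3\right) - 7\right) \left(-14\right) 2 \cdot 9 \cdot 15 = \left(12 - 7\right) \left(-14\right) 270 = 5 \left(-14\right) 270 = \left(-70\right) 270 = -18900$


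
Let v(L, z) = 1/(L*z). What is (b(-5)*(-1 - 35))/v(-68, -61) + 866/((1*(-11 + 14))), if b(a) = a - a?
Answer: 866/3 ≈ 288.67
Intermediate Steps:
b(a) = 0
v(L, z) = 1/(L*z)
(b(-5)*(-1 - 35))/v(-68, -61) + 866/((1*(-11 + 14))) = (0*(-1 - 35))/((1/(-68*(-61)))) + 866/((1*(-11 + 14))) = (0*(-36))/((-1/68*(-1/61))) + 866/((1*3)) = 0/(1/4148) + 866/3 = 0*4148 + 866*(⅓) = 0 + 866/3 = 866/3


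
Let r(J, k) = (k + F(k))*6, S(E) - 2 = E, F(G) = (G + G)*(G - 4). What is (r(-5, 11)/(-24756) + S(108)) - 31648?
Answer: -130125953/4126 ≈ -31538.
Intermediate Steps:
F(G) = 2*G*(-4 + G) (F(G) = (2*G)*(-4 + G) = 2*G*(-4 + G))
S(E) = 2 + E
r(J, k) = 6*k + 12*k*(-4 + k) (r(J, k) = (k + 2*k*(-4 + k))*6 = 6*k + 12*k*(-4 + k))
(r(-5, 11)/(-24756) + S(108)) - 31648 = ((6*11*(-7 + 2*11))/(-24756) + (2 + 108)) - 31648 = ((6*11*(-7 + 22))*(-1/24756) + 110) - 31648 = ((6*11*15)*(-1/24756) + 110) - 31648 = (990*(-1/24756) + 110) - 31648 = (-165/4126 + 110) - 31648 = 453695/4126 - 31648 = -130125953/4126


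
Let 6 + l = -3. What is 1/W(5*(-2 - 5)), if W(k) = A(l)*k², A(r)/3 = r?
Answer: -1/33075 ≈ -3.0234e-5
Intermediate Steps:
l = -9 (l = -6 - 3 = -9)
A(r) = 3*r
W(k) = -27*k² (W(k) = (3*(-9))*k² = -27*k²)
1/W(5*(-2 - 5)) = 1/(-27*25*(-2 - 5)²) = 1/(-27*(5*(-7))²) = 1/(-27*(-35)²) = 1/(-27*1225) = 1/(-33075) = -1/33075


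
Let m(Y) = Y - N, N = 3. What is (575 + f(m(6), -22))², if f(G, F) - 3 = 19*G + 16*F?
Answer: 80089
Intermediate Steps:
m(Y) = -3 + Y (m(Y) = Y - 1*3 = Y - 3 = -3 + Y)
f(G, F) = 3 + 16*F + 19*G (f(G, F) = 3 + (19*G + 16*F) = 3 + (16*F + 19*G) = 3 + 16*F + 19*G)
(575 + f(m(6), -22))² = (575 + (3 + 16*(-22) + 19*(-3 + 6)))² = (575 + (3 - 352 + 19*3))² = (575 + (3 - 352 + 57))² = (575 - 292)² = 283² = 80089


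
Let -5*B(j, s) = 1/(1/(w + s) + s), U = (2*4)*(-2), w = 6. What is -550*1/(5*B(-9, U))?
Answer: -8855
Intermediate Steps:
U = -16 (U = 8*(-2) = -16)
B(j, s) = -1/(5*(s + 1/(6 + s))) (B(j, s) = -1/(5*(1/(6 + s) + s)) = -1/(5*(s + 1/(6 + s))))
-550*1/(5*B(-9, U)) = -550*(1 + (-16)**2 + 6*(-16))/(-6 - 1*(-16)) = -550*(1 + 256 - 96)/(-6 + 16) = -550/(5*((1/5)*10/161)) = -550/(5*((1/5)*(1/161)*10)) = -550/(5*(2/161)) = -550/10/161 = -550*161/10 = -8855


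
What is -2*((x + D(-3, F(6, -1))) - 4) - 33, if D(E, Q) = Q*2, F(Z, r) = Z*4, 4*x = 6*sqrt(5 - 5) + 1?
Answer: -243/2 ≈ -121.50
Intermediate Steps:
x = 1/4 (x = (6*sqrt(5 - 5) + 1)/4 = (6*sqrt(0) + 1)/4 = (6*0 + 1)/4 = (0 + 1)/4 = (1/4)*1 = 1/4 ≈ 0.25000)
F(Z, r) = 4*Z
D(E, Q) = 2*Q
-2*((x + D(-3, F(6, -1))) - 4) - 33 = -2*((1/4 + 2*(4*6)) - 4) - 33 = -2*((1/4 + 2*24) - 1*4) - 33 = -2*((1/4 + 48) - 4) - 33 = -2*(193/4 - 4) - 33 = -2*177/4 - 33 = -177/2 - 33 = -243/2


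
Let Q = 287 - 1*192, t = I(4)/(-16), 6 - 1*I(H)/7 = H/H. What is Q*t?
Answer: -3325/16 ≈ -207.81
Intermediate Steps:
I(H) = 35 (I(H) = 42 - 7*H/H = 42 - 7*1 = 42 - 7 = 35)
t = -35/16 (t = 35/(-16) = 35*(-1/16) = -35/16 ≈ -2.1875)
Q = 95 (Q = 287 - 192 = 95)
Q*t = 95*(-35/16) = -3325/16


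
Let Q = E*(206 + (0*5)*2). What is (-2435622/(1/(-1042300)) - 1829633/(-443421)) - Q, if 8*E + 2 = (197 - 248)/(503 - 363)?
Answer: 630386508793377202633/248315760 ≈ 2.5386e+12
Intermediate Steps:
E = -331/1120 (E = -¼ + ((197 - 248)/(503 - 363))/8 = -¼ + (-51/140)/8 = -¼ + (-51*1/140)/8 = -¼ + (⅛)*(-51/140) = -¼ - 51/1120 = -331/1120 ≈ -0.29554)
Q = -34093/560 (Q = -331*(206 + (0*5)*2)/1120 = -331*(206 + 0*2)/1120 = -331*(206 + 0)/1120 = -331/1120*206 = -34093/560 ≈ -60.880)
(-2435622/(1/(-1042300)) - 1829633/(-443421)) - Q = (-2435622/(1/(-1042300)) - 1829633/(-443421)) - 1*(-34093/560) = (-2435622/(-1/1042300) - 1829633*(-1/443421)) + 34093/560 = (-2435622*(-1042300) + 1829633/443421) + 34093/560 = (2538648810600 + 1829633/443421) + 34093/560 = 1125690194246892233/443421 + 34093/560 = 630386508793377202633/248315760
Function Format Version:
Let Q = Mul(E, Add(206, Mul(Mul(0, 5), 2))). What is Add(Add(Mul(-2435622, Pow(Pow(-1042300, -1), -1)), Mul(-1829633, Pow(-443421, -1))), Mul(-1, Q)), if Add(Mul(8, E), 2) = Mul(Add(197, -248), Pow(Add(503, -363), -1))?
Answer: Rational(630386508793377202633, 248315760) ≈ 2.5386e+12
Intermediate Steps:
E = Rational(-331, 1120) (E = Add(Rational(-1, 4), Mul(Rational(1, 8), Mul(Add(197, -248), Pow(Add(503, -363), -1)))) = Add(Rational(-1, 4), Mul(Rational(1, 8), Mul(-51, Pow(140, -1)))) = Add(Rational(-1, 4), Mul(Rational(1, 8), Mul(-51, Rational(1, 140)))) = Add(Rational(-1, 4), Mul(Rational(1, 8), Rational(-51, 140))) = Add(Rational(-1, 4), Rational(-51, 1120)) = Rational(-331, 1120) ≈ -0.29554)
Q = Rational(-34093, 560) (Q = Mul(Rational(-331, 1120), Add(206, Mul(Mul(0, 5), 2))) = Mul(Rational(-331, 1120), Add(206, Mul(0, 2))) = Mul(Rational(-331, 1120), Add(206, 0)) = Mul(Rational(-331, 1120), 206) = Rational(-34093, 560) ≈ -60.880)
Add(Add(Mul(-2435622, Pow(Pow(-1042300, -1), -1)), Mul(-1829633, Pow(-443421, -1))), Mul(-1, Q)) = Add(Add(Mul(-2435622, Pow(Pow(-1042300, -1), -1)), Mul(-1829633, Pow(-443421, -1))), Mul(-1, Rational(-34093, 560))) = Add(Add(Mul(-2435622, Pow(Rational(-1, 1042300), -1)), Mul(-1829633, Rational(-1, 443421))), Rational(34093, 560)) = Add(Add(Mul(-2435622, -1042300), Rational(1829633, 443421)), Rational(34093, 560)) = Add(Add(2538648810600, Rational(1829633, 443421)), Rational(34093, 560)) = Add(Rational(1125690194246892233, 443421), Rational(34093, 560)) = Rational(630386508793377202633, 248315760)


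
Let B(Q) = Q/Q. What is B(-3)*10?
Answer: 10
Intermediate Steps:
B(Q) = 1
B(-3)*10 = 1*10 = 10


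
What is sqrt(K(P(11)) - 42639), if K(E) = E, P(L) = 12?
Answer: I*sqrt(42627) ≈ 206.46*I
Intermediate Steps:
sqrt(K(P(11)) - 42639) = sqrt(12 - 42639) = sqrt(-42627) = I*sqrt(42627)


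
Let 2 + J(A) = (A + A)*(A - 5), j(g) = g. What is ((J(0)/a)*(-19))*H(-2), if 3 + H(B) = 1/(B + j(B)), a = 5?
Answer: -247/10 ≈ -24.700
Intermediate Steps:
J(A) = -2 + 2*A*(-5 + A) (J(A) = -2 + (A + A)*(A - 5) = -2 + (2*A)*(-5 + A) = -2 + 2*A*(-5 + A))
H(B) = -3 + 1/(2*B) (H(B) = -3 + 1/(B + B) = -3 + 1/(2*B))
((J(0)/a)*(-19))*H(-2) = (((-2 - 10*0 + 2*0²)/5)*(-19))*(-3 + (½)/(-2)) = (((-2 + 0 + 2*0)*(⅕))*(-19))*(-3 + (½)*(-½)) = (((-2 + 0 + 0)*(⅕))*(-19))*(-3 - ¼) = (-2*⅕*(-19))*(-13/4) = -⅖*(-19)*(-13/4) = (38/5)*(-13/4) = -247/10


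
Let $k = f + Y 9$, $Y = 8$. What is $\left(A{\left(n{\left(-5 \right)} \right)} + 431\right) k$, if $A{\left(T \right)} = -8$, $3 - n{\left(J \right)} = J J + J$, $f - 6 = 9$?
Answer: $36801$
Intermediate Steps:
$f = 15$ ($f = 6 + 9 = 15$)
$n{\left(J \right)} = 3 - J - J^{2}$ ($n{\left(J \right)} = 3 - \left(J J + J\right) = 3 - \left(J^{2} + J\right) = 3 - \left(J + J^{2}\right) = 3 - J - J^{2}$)
$k = 87$ ($k = 15 + 8 \cdot 9 = 15 + 72 = 87$)
$\left(A{\left(n{\left(-5 \right)} \right)} + 431\right) k = \left(-8 + 431\right) 87 = 423 \cdot 87 = 36801$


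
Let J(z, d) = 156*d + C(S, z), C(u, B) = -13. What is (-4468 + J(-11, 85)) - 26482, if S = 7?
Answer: -17703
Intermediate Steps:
J(z, d) = -13 + 156*d (J(z, d) = 156*d - 13 = -13 + 156*d)
(-4468 + J(-11, 85)) - 26482 = (-4468 + (-13 + 156*85)) - 26482 = (-4468 + (-13 + 13260)) - 26482 = (-4468 + 13247) - 26482 = 8779 - 26482 = -17703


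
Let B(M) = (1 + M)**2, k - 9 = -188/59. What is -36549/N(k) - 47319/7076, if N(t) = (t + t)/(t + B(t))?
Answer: -23514883131045/143197012 ≈ -1.6421e+5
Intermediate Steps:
k = 343/59 (k = 9 - 188/59 = 343/59 ≈ 5.8136)
N(t) = 2*t/(t + (1 + t)**2) (N(t) = (t + t)/(t + (1 + t)**2) = (2*t)/(t + (1 + t)**2) = 2*t/(t + (1 + t)**2))
-36549/N(k) - 47319/7076 = -(36549/2 + 2156391*(1 + 343/59)**2/686) - 47319/7076 = -36549/(2*(343/59)/(343/59 + (402/59)**2)) - 47319*1/7076 = -36549/(2*(343/59)/(343/59 + 161604/3481)) - 47319/7076 = -36549/(2*(343/59)/(181841/3481)) - 47319/7076 = -36549/(2*(343/59)*(3481/181841)) - 47319/7076 = -36549/40474/181841 - 47319/7076 = -36549*181841/40474 - 47319/7076 = -6646106709/40474 - 47319/7076 = -23514883131045/143197012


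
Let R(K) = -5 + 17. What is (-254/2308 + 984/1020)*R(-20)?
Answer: 502998/49045 ≈ 10.256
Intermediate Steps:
R(K) = 12
(-254/2308 + 984/1020)*R(-20) = (-254/2308 + 984/1020)*12 = (-254*1/2308 + 984*(1/1020))*12 = (-127/1154 + 82/85)*12 = (83833/98090)*12 = 502998/49045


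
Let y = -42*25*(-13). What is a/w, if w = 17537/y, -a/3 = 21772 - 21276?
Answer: -1562400/1349 ≈ -1158.2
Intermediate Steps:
y = 13650 (y = -1050*(-13) = 13650)
a = -1488 (a = -3*(21772 - 21276) = -3*496 = -1488)
w = 1349/1050 (w = 17537/13650 = 17537*(1/13650) = 1349/1050 ≈ 1.2848)
a/w = -1488/1349/1050 = -1488*1050/1349 = -1562400/1349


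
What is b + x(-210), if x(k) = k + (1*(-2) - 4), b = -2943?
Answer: -3159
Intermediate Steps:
x(k) = -6 + k (x(k) = k + (-2 - 4) = k - 6 = -6 + k)
b + x(-210) = -2943 + (-6 - 210) = -2943 - 216 = -3159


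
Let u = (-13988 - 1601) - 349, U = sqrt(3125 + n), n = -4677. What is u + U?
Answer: -15938 + 4*I*sqrt(97) ≈ -15938.0 + 39.395*I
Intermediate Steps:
U = 4*I*sqrt(97) (U = sqrt(3125 - 4677) = sqrt(-1552) = 4*I*sqrt(97) ≈ 39.395*I)
u = -15938 (u = -15589 - 349 = -15938)
u + U = -15938 + 4*I*sqrt(97)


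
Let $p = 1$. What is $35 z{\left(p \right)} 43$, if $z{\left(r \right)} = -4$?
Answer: $-6020$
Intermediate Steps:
$35 z{\left(p \right)} 43 = 35 \left(-4\right) 43 = \left(-140\right) 43 = -6020$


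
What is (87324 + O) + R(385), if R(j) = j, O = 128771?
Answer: 216480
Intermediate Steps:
(87324 + O) + R(385) = (87324 + 128771) + 385 = 216095 + 385 = 216480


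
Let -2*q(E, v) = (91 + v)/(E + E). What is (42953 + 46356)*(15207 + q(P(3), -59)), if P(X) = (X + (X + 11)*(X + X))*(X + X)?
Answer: 354469475107/261 ≈ 1.3581e+9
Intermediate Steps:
P(X) = 2*X*(X + 2*X*(11 + X)) (P(X) = (X + (11 + X)*(2*X))*(2*X) = (X + 2*X*(11 + X))*(2*X) = 2*X*(X + 2*X*(11 + X)))
q(E, v) = -(91 + v)/(4*E) (q(E, v) = -(91 + v)/(2*(E + E)) = -(91 + v)/(2*(2*E)) = -(91 + v)*1/(2*E)/2 = -(91 + v)/(4*E))
(42953 + 46356)*(15207 + q(P(3), -59)) = (42953 + 46356)*(15207 + (-91 - 1*(-59))/(4*((3²*(46 + 4*3))))) = 89309*(15207 + (-91 + 59)/(4*((9*(46 + 12))))) = 89309*(15207 + (¼)*(-32)/(9*58)) = 89309*(15207 + (¼)*(-32)/522) = 89309*(15207 + (¼)*(1/522)*(-32)) = 89309*(15207 - 4/261) = 89309*(3969023/261) = 354469475107/261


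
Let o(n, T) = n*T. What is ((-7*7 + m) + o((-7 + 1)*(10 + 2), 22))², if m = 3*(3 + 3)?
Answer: 2608225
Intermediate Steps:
m = 18 (m = 3*6 = 18)
o(n, T) = T*n
((-7*7 + m) + o((-7 + 1)*(10 + 2), 22))² = ((-7*7 + 18) + 22*((-7 + 1)*(10 + 2)))² = ((-49 + 18) + 22*(-6*12))² = (-31 + 22*(-72))² = (-31 - 1584)² = (-1615)² = 2608225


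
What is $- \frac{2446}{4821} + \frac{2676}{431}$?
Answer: $\frac{11846770}{2077851} \approx 5.7015$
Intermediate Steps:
$- \frac{2446}{4821} + \frac{2676}{431} = \frac{11846770}{2077851}$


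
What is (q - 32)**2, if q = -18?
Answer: 2500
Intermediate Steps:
(q - 32)**2 = (-18 - 32)**2 = (-50)**2 = 2500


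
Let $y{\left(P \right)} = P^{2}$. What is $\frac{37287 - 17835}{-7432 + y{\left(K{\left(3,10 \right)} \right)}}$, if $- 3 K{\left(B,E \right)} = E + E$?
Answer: $- \frac{43767}{16622} \approx -2.6331$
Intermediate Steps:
$K{\left(B,E \right)} = - \frac{2 E}{3}$ ($K{\left(B,E \right)} = - \frac{E + E}{3} = - \frac{2 E}{3}$)
$\frac{37287 - 17835}{-7432 + y{\left(K{\left(3,10 \right)} \right)}} = \frac{37287 - 17835}{-7432 + \left(\left(- \frac{2}{3}\right) 10\right)^{2}} = \frac{19452}{-7432 + \left(- \frac{20}{3}\right)^{2}} = \frac{19452}{-7432 + \frac{400}{9}} = \frac{19452}{- \frac{66488}{9}} = 19452 \left(- \frac{9}{66488}\right) = - \frac{43767}{16622}$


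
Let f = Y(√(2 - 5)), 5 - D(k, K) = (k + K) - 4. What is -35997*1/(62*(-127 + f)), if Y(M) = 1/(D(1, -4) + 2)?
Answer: 251979/55087 ≈ 4.5742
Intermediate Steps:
D(k, K) = 9 - K - k (D(k, K) = 5 - ((k + K) - 4) = 5 - ((K + k) - 4) = 5 - (-4 + K + k) = 5 + (4 - K - k) = 9 - K - k)
Y(M) = 1/14 (Y(M) = 1/((9 - 1*(-4) - 1*1) + 2) = 1/((9 + 4 - 1) + 2) = 1/(12 + 2) = 1/14)
f = 1/14 ≈ 0.071429
-35997*1/(62*(-127 + f)) = -35997*1/(62*(-127 + 1/14)) = -35997/((-1777/14*62)) = -35997/(-55087/7) = -35997*(-7/55087) = 251979/55087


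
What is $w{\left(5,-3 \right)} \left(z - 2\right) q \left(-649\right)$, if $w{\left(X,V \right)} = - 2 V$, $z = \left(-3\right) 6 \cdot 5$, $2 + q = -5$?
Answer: $-2507736$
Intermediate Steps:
$q = -7$ ($q = -2 - 5 = -7$)
$z = -90$ ($z = \left(-18\right) 5 = -90$)
$w{\left(5,-3 \right)} \left(z - 2\right) q \left(-649\right) = \left(-2\right) \left(-3\right) \left(-90 - 2\right) \left(-7\right) \left(-649\right) = 6 \left(-90 - 2\right) \left(-7\right) \left(-649\right) = 6 \left(-92\right) \left(-7\right) \left(-649\right) = \left(-552\right) \left(-7\right) \left(-649\right) = 3864 \left(-649\right) = -2507736$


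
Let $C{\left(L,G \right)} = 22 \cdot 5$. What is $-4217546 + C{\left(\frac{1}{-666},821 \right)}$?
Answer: $-4217436$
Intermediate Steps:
$C{\left(L,G \right)} = 110$
$-4217546 + C{\left(\frac{1}{-666},821 \right)} = -4217546 + 110 = -4217436$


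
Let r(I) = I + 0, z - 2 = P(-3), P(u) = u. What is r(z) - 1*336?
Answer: -337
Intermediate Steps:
z = -1 (z = 2 - 3 = -1)
r(I) = I
r(z) - 1*336 = -1 - 1*336 = -1 - 336 = -337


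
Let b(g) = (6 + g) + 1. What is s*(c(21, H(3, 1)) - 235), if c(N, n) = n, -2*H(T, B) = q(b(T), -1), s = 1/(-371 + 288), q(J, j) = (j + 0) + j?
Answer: 234/83 ≈ 2.8193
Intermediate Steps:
b(g) = 7 + g
q(J, j) = 2*j (q(J, j) = j + j = 2*j)
s = -1/83 (s = 1/(-83) = -1/83 ≈ -0.012048)
H(T, B) = 1 (H(T, B) = -(-1) = -1/2*(-2) = 1)
s*(c(21, H(3, 1)) - 235) = -(1 - 235)/83 = -1/83*(-234) = 234/83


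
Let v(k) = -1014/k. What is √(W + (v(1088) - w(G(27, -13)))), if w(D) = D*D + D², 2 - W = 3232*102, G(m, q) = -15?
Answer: I*√6105768790/136 ≈ 574.55*I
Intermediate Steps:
W = -329662 (W = 2 - 3232*102 = 2 - 1*329664 = 2 - 329664 = -329662)
w(D) = 2*D² (w(D) = D² + D² = 2*D²)
√(W + (v(1088) - w(G(27, -13)))) = √(-329662 + (-1014/1088 - 2*(-15)²)) = √(-329662 + (-1014*1/1088 - 2*225)) = √(-329662 + (-507/544 - 1*450)) = √(-329662 + (-507/544 - 450)) = √(-329662 - 245307/544) = √(-179581435/544) = I*√6105768790/136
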